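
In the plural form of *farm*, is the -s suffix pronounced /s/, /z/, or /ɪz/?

/z/

The stem *farm* ends in a voiced non-sibilant sound.
The plural suffix surfaces as /ɪz/ after sibilants, /s/ after other voiceless consonants, and /z/ after other voiced sounds.
So the plural -s on *farm* is pronounced /z/.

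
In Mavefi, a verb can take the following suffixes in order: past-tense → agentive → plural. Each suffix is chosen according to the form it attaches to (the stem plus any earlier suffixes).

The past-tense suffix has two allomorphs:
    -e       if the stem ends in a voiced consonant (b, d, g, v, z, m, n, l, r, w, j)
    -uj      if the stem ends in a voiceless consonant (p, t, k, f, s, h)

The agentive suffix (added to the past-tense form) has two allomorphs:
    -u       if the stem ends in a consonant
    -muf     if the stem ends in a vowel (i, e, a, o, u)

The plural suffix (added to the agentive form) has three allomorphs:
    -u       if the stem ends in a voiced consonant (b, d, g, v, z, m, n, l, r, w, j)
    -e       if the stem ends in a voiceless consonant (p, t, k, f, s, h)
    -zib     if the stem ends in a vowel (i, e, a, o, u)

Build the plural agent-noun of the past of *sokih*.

*sokih* — final consonant /h/ (voiceless) → -uj → *sokihuj*.
The past-tense form *sokihuj* — final sound /j/ (a consonant) → -u → *sokihuju*.
The agentive form *sokihuju*: final sound = /u/, a vowel → -zib → *sokihujuzib*.

sokihujuzib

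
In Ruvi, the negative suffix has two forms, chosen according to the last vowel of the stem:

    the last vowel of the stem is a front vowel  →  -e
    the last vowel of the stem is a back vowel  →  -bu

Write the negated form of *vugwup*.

vugwupbu

The last vowel of *vugwup* is /u/, which is a back vowel, so the suffix is -bu, giving *vugwupbu*.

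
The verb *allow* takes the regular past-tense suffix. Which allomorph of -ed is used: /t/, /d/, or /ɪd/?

/d/

The stem *allow* ends in a voiced sound other than /d/.
The -ed suffix is realized as /ɪd/ after /t, d/; as /t/ after other voiceless consonants; and as /d/ after other voiced sounds.
So -ed on *allow* is pronounced /d/.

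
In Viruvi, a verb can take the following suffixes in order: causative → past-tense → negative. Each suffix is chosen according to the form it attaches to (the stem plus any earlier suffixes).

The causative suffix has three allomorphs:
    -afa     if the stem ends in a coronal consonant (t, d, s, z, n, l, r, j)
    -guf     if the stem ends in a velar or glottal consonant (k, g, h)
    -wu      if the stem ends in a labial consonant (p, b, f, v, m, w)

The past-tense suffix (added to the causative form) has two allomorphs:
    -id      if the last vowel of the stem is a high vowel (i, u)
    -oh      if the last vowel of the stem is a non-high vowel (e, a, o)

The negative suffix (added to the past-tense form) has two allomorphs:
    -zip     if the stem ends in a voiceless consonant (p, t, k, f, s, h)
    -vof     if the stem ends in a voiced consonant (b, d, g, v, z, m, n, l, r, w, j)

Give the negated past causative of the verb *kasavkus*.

Since the final consonant of *kasavkus* is /s/ (coronal), it takes -afa, giving *kasavkusafa*.
The last vowel of the causative form *kasavkusafa* is /a/, which is a non-high vowel, so the past-tense suffix is -oh, giving *kasavkusafaoh*.
Since the final consonant of the past-tense form *kasavkusafaoh* is /h/ (voiceless), it takes -zip, giving *kasavkusafaohzip*.

kasavkusafaohzip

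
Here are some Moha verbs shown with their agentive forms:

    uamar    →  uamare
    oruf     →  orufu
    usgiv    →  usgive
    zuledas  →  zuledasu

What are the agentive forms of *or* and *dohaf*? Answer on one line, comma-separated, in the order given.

ore, dohafu

The pattern is voicing of the final consonant: -u when the stem ends in a voiceless consonant (*oruf*, *zuledas*); -e when the stem ends in a voiced consonant (*uamar*, *usgiv*).
*or*: final consonant = /r/, voiced → -e → *ore*.
*dohaf*: final consonant = /f/, voiceless → -u → *dohafu*.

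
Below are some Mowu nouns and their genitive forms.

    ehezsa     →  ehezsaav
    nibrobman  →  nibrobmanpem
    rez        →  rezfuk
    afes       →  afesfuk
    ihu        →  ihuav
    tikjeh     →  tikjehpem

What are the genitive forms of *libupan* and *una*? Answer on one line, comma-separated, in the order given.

libupanpem, unaav

The alternation tracks the final sound of the stem — -fuk when the stem ends in a sibilant (*rez*, *afes*); -pem when the stem ends in a non-sibilant consonant (*nibrobman*, *tikjeh*); -av when the stem ends in a vowel (*ehezsa*, *ihu*).
*libupan* — final sound /n/ (a non-sibilant consonant) → -pem → *libupanpem*.
Since the final sound of *una* is /a/ (a vowel), it takes -av, giving *unaav*.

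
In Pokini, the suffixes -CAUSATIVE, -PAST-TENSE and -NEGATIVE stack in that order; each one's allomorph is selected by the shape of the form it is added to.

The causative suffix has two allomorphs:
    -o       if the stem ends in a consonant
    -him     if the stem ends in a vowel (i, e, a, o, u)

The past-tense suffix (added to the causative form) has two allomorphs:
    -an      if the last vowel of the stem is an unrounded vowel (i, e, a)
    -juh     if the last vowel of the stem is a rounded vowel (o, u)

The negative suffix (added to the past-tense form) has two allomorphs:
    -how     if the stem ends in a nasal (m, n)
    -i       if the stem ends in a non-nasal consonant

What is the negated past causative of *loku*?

lokuhimanhow

*loku*: final sound = /u/, a vowel → -him → *lokuhim*.
The causative form *lokuhim*: last vowel = /i/, an unrounded vowel → -an → *lokuhiman*.
The past-tense form *lokuhiman* — final consonant /n/ (a nasal) → -how → *lokuhimanhow*.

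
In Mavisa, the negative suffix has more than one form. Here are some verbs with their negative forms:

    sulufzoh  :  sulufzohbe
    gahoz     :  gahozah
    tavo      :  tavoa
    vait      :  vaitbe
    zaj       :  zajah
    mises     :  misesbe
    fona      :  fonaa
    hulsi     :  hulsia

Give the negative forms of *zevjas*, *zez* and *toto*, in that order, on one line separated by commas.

zevjasbe, zezah, totoa

The pattern is voicing of the final sound: -be when the stem ends in a voiceless consonant (*sulufzoh*, *vait*, *mises*); -ah when the stem ends in a voiced consonant (*gahoz*, *zaj*); -a when the stem ends in a vowel (*tavo*, *fona*, *hulsi*).
*zevjas* — final sound /s/ (a voiceless consonant) → -be → *zevjasbe*.
The final sound of *zez* is /z/, which is a voiced consonant, so the suffix is -ah, giving *zezah*.
*toto*: final sound = /o/, a vowel → -a → *totoa*.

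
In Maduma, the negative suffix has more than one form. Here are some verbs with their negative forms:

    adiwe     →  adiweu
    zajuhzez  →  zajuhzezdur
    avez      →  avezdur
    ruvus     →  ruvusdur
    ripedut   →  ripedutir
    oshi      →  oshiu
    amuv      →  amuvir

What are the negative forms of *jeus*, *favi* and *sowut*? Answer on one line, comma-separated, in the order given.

The suffix is conditioned by the final sound: -dur when the stem ends in a sibilant (*zajuhzez*, *avez*, *ruvus*); -ir when the stem ends in a non-sibilant consonant (*ripedut*, *amuv*); -u when the stem ends in a vowel (*adiwe*, *oshi*).
*jeus*: final sound = /s/, a sibilant → -dur → *jeusdur*.
*favi*: final sound = /i/, a vowel → -u → *faviu*.
*sowut* — final sound /t/ (a non-sibilant consonant) → -ir → *sowutir*.

jeusdur, faviu, sowutir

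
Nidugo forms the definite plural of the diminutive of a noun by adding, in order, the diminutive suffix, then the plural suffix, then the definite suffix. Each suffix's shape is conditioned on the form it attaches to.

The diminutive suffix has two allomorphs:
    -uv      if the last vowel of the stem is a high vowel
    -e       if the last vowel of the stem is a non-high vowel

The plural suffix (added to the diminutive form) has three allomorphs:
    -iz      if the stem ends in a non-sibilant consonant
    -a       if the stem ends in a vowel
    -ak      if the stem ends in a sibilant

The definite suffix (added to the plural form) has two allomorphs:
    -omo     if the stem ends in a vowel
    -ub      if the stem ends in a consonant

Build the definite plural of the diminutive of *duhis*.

duhisuvizub

*duhis*: last vowel = /i/, a high vowel → -uv → *duhisuv*.
Since the final sound of the diminutive form *duhisuv* is /v/ (a non-sibilant consonant), it takes -iz, giving *duhisuviz*.
Since the final sound of the plural form *duhisuviz* is /z/ (a consonant), it takes -ub, giving *duhisuvizub*.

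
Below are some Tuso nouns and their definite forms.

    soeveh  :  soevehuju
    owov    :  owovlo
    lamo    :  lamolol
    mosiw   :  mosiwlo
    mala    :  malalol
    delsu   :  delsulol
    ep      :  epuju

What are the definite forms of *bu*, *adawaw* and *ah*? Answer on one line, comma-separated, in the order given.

The suffix is conditioned by the final sound: -uju when the stem ends in a voiceless consonant (*soeveh*, *ep*); -lo when the stem ends in a voiced consonant (*owov*, *mosiw*); -lol when the stem ends in a vowel (*lamo*, *mala*, *delsu*).
*bu* — final sound /u/ (a vowel) → -lol → *bulol*.
*adawaw* — final sound /w/ (a voiced consonant) → -lo → *adawawlo*.
*ah*: final sound = /h/, a voiceless consonant → -uju → *ahuju*.

bulol, adawawlo, ahuju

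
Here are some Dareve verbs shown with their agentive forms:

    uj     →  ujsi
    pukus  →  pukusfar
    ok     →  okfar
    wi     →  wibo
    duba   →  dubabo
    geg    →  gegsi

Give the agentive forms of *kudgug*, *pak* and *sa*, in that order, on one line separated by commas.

kudgugsi, pakfar, sabo

Looking at the final sound of each stem: -far when the stem ends in a voiceless consonant (*pukus*, *ok*); -si when the stem ends in a voiced consonant (*uj*, *geg*); -bo when the stem ends in a vowel (*wi*, *duba*).
The final sound of *kudgug* is /g/, which is a voiced consonant, so the suffix is -si, giving *kudgugsi*.
*pak*: final sound = /k/, a voiceless consonant → -far → *pakfar*.
*sa*: final sound = /a/, a vowel → -bo → *sabo*.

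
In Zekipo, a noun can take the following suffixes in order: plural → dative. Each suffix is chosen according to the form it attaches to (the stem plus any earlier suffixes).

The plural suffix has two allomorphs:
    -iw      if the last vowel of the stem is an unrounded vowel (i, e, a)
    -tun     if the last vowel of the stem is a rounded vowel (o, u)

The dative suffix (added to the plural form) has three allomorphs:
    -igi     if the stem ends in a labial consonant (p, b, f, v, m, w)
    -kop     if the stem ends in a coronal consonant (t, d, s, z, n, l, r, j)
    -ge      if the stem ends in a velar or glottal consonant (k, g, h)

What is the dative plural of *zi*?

Since the last vowel of *zi* is /i/ (an unrounded vowel), it takes -iw, giving *ziiw*.
The final consonant of the plural form *ziiw* is /w/, which is labial, so the dative suffix is -igi, giving *ziiwigi*.

ziiwigi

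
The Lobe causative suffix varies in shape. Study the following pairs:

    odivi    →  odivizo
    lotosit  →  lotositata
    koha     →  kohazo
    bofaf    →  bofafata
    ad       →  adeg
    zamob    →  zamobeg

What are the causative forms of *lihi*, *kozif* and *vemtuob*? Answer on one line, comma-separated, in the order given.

lihizo, kozifata, vemtuobeg

The suffix is conditioned by the final sound: -ata when the stem ends in a voiceless consonant (*lotosit*, *bofaf*); -eg when the stem ends in a voiced consonant (*ad*, *zamob*); -zo when the stem ends in a vowel (*odivi*, *koha*).
The final sound of *lihi* is /i/, which is a vowel, so the suffix is -zo, giving *lihizo*.
The final sound of *kozif* is /f/, which is a voiceless consonant, so the suffix is -ata, giving *kozifata*.
*vemtuob* — final sound /b/ (a voiced consonant) → -eg → *vemtuobeg*.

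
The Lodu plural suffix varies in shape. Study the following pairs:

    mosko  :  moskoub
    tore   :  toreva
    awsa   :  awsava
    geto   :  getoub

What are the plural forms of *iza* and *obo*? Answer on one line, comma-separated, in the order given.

izava, oboub

The alternation tracks the last vowel of the stem — -ub when the last vowel of the stem is a rounded vowel (*mosko*, *geto*); -va when the last vowel of the stem is an unrounded vowel (*tore*, *awsa*).
*iza*: last vowel = /a/, an unrounded vowel → -va → *izava*.
Since the last vowel of *obo* is /o/ (a rounded vowel), it takes -ub, giving *oboub*.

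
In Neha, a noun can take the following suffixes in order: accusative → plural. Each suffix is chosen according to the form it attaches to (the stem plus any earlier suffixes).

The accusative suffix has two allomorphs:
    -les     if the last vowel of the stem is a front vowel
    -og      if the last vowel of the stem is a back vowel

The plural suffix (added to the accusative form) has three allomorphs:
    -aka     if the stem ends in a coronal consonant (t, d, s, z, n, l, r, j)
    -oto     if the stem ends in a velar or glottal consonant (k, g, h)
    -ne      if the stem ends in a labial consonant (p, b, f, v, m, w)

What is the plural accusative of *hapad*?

hapadogoto

The last vowel of *hapad* is /a/, which is a back vowel, so the accusative suffix is -og, giving *hapadog*.
The final consonant of the accusative form *hapadog* is /g/, which is velar/glottal, so the plural suffix is -oto, giving *hapadogoto*.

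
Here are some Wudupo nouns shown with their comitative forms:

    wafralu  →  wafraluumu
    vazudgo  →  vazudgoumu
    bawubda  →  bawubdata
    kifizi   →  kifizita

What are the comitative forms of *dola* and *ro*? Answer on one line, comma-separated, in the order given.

dolata, roumu

The suffix is conditioned by the last vowel: -umu when the last vowel of the stem is a rounded vowel (*wafralu*, *vazudgo*); -ta when the last vowel of the stem is an unrounded vowel (*bawubda*, *kifizi*).
Since the last vowel of *dola* is /a/ (an unrounded vowel), it takes -ta, giving *dolata*.
Since the last vowel of *ro* is /o/ (a rounded vowel), it takes -umu, giving *roumu*.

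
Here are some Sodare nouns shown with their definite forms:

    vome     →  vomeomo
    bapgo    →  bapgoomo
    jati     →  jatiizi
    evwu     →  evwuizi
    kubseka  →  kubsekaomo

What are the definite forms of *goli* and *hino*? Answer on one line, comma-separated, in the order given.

goliizi, hinoomo

The suffix is conditioned by the last vowel: -izi when the last vowel of the stem is a high vowel (*jati*, *evwu*); -omo when the last vowel of the stem is a non-high vowel (*vome*, *bapgo*, *kubseka*).
*goli* — last vowel /i/ (a high vowel) → -izi → *goliizi*.
*hino* — last vowel /o/ (a non-high vowel) → -omo → *hinoomo*.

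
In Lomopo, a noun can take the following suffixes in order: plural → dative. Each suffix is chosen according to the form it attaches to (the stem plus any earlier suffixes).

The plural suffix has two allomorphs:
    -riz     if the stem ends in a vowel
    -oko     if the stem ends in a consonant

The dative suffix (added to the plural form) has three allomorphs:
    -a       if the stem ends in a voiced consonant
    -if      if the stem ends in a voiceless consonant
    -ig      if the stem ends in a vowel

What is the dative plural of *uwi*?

Since the final sound of *uwi* is /i/ (a vowel), it takes -riz, giving *uwiriz*.
The plural form *uwiriz* — final sound /z/ (a voiced consonant) → -a → *uwiriza*.

uwiriza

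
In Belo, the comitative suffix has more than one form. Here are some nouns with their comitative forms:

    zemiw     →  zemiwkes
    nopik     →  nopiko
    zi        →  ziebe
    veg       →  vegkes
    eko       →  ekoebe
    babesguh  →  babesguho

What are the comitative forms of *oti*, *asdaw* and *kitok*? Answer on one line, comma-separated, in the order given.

Looking at the final sound of each stem: -o when the stem ends in a voiceless consonant (*nopik*, *babesguh*); -kes when the stem ends in a voiced consonant (*zemiw*, *veg*); -ebe when the stem ends in a vowel (*zi*, *eko*).
The final sound of *oti* is /i/, which is a vowel, so the suffix is -ebe, giving *otiebe*.
*asdaw* — final sound /w/ (a voiced consonant) → -kes → *asdawkes*.
The final sound of *kitok* is /k/, which is a voiceless consonant, so the suffix is -o, giving *kitoko*.

otiebe, asdawkes, kitoko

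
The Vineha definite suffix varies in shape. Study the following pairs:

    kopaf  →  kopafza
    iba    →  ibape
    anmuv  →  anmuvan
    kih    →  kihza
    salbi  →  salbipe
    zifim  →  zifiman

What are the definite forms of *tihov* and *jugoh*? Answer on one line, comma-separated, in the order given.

tihovan, jugohza

The suffix is conditioned by the final sound: -za when the stem ends in a voiceless consonant (*kopaf*, *kih*); -an when the stem ends in a voiced consonant (*anmuv*, *zifim*); -pe when the stem ends in a vowel (*iba*, *salbi*).
*tihov* — final sound /v/ (a voiced consonant) → -an → *tihovan*.
*jugoh* — final sound /h/ (a voiceless consonant) → -za → *jugohza*.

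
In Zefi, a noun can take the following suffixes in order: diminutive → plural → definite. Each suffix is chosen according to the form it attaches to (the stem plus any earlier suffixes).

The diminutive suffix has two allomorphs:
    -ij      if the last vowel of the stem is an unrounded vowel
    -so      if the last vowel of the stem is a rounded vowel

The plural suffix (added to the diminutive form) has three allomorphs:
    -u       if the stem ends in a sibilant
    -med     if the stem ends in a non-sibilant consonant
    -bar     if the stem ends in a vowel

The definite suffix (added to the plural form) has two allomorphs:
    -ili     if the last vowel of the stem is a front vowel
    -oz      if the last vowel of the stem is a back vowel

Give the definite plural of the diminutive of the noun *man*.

manijmedili

The last vowel of *man* is /a/, which is an unrounded vowel, so the diminutive suffix is -ij, giving *manij*.
Since the final sound of the diminutive form *manij* is /j/ (a non-sibilant consonant), it takes -med, giving *manijmed*.
The plural form *manijmed*: last vowel = /e/, a front vowel → -ili → *manijmedili*.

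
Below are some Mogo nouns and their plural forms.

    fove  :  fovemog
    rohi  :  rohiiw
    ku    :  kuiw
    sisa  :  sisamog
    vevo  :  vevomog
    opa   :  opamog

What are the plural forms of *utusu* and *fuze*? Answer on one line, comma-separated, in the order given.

Looking at the last vowel of each stem: -iw when the last vowel of the stem is a high vowel (*rohi*, *ku*); -mog when the last vowel of the stem is a non-high vowel (*fove*, *sisa*, *vevo*, *opa*).
The last vowel of *utusu* is /u/, which is a high vowel, so the suffix is -iw, giving *utusuiw*.
Since the last vowel of *fuze* is /e/ (a non-high vowel), it takes -mog, giving *fuzemog*.

utusuiw, fuzemog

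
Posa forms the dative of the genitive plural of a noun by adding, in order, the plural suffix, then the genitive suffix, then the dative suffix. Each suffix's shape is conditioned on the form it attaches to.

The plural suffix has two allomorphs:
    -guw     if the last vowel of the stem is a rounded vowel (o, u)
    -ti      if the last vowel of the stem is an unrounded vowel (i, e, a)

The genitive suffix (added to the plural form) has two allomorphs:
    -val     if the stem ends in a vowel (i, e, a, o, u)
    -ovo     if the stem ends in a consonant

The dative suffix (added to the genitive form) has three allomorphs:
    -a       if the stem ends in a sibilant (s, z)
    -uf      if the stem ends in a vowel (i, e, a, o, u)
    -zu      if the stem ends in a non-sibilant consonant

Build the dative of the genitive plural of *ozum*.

Since the last vowel of *ozum* is /u/ (a rounded vowel), it takes -guw, giving *ozumguw*.
The plural form *ozumguw*: final sound = /w/, a consonant → -ovo → *ozumguwovo*.
The genitive form *ozumguwovo* — final sound /o/ (a vowel) → -uf → *ozumguwovouf*.

ozumguwovouf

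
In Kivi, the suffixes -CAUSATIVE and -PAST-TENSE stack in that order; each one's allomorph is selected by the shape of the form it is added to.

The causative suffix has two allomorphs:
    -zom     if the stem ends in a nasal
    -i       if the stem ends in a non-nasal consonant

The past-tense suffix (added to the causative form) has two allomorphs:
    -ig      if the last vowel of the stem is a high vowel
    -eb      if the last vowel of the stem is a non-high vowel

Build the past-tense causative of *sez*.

*sez*: final consonant = /z/, non-nasal → -i → *sezi*.
The last vowel of the causative form *sezi* is /i/, which is a high vowel, so the past-tense suffix is -ig, giving *seziig*.

seziig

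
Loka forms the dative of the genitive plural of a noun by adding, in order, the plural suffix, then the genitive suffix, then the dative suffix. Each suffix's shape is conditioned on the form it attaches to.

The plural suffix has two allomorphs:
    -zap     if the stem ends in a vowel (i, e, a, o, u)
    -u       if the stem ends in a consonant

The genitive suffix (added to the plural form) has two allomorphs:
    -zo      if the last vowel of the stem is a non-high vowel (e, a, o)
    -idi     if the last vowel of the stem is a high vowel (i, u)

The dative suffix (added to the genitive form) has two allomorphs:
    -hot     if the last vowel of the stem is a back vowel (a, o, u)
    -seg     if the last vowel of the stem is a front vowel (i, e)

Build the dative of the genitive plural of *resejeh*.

resejehuidiseg

Since the final sound of *resejeh* is /h/ (a consonant), it takes -u, giving *resejehu*.
The last vowel of the plural form *resejehu* is /u/, which is a high vowel, so the genitive suffix is -idi, giving *resejehuidi*.
The genitive form *resejehuidi*: last vowel = /i/, a front vowel → -seg → *resejehuidiseg*.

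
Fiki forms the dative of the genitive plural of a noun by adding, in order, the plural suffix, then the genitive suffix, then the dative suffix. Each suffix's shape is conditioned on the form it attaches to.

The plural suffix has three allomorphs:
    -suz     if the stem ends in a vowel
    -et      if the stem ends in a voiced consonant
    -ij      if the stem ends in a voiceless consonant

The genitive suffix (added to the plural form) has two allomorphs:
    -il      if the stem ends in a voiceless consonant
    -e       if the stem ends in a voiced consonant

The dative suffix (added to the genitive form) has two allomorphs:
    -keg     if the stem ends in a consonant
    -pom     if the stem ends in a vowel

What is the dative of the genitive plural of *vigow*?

The final sound of *vigow* is /w/, which is a voiced consonant, so the plural suffix is -et, giving *vigowet*.
The final consonant of the plural form *vigowet* is /t/, which is voiceless, so the genitive suffix is -il, giving *vigowetil*.
The final sound of the genitive form *vigowetil* is /l/, which is a consonant, so the dative suffix is -keg, giving *vigowetilkeg*.

vigowetilkeg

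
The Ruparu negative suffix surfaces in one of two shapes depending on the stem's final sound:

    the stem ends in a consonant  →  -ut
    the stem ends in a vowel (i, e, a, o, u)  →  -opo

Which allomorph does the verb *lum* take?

-ut

*lum* — final sound /m/ (a consonant) → -ut.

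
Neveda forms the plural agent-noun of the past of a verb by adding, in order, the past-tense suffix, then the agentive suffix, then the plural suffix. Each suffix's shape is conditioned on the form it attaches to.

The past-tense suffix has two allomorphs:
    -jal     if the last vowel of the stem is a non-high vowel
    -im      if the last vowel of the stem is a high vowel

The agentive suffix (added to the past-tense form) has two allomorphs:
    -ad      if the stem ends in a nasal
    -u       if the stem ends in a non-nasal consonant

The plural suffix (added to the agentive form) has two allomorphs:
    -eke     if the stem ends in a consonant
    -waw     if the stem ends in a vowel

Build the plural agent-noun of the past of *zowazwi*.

zowazwiimadeke

*zowazwi* — last vowel /i/ (a high vowel) → -im → *zowazwiim*.
The past-tense form *zowazwiim* — final consonant /m/ (a nasal) → -ad → *zowazwiimad*.
The agentive form *zowazwiimad* — final sound /d/ (a consonant) → -eke → *zowazwiimadeke*.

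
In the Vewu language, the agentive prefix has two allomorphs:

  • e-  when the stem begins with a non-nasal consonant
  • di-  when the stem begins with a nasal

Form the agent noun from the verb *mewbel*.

*mewbel* — first consonant /m/ (a nasal) → di- → *dimewbel*.

dimewbel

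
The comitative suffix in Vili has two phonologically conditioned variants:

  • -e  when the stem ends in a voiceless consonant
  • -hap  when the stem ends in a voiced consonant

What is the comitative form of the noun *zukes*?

zukese

*zukes* — final consonant /s/ (voiceless) → -e → *zukese*.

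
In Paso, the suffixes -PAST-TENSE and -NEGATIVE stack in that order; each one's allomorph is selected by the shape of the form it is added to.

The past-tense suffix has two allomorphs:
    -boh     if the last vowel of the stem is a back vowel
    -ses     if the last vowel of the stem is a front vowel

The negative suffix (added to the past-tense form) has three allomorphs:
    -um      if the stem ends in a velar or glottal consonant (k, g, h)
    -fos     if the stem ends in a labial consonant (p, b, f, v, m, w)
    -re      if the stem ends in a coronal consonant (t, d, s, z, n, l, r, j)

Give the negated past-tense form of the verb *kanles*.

*kanles* — last vowel /e/ (a front vowel) → -ses → *kanlesses*.
The final consonant of the past-tense form *kanlesses* is /s/, which is coronal, so the negative suffix is -re, giving *kanlessesre*.

kanlessesre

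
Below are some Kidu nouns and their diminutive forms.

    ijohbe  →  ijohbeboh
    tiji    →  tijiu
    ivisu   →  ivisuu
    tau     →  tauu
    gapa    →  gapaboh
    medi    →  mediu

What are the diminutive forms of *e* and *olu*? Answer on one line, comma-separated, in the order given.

eboh, oluu

The pattern is height harmony: -u when the last vowel of the stem is a high vowel (*tiji*, *ivisu*, *tau*, *medi*); -boh when the last vowel of the stem is a non-high vowel (*ijohbe*, *gapa*).
*e*: last vowel = /e/, a non-high vowel → -boh → *eboh*.
Since the last vowel of *olu* is /u/ (a high vowel), it takes -u, giving *oluu*.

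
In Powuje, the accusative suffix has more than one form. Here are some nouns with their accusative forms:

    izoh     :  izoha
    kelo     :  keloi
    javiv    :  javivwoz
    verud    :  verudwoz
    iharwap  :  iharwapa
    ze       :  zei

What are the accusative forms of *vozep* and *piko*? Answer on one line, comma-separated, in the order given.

vozepa, pikoi

Looking at the final sound of each stem: -a when the stem ends in a voiceless consonant (*izoh*, *iharwap*); -woz when the stem ends in a voiced consonant (*javiv*, *verud*); -i when the stem ends in a vowel (*kelo*, *ze*).
*vozep* — final sound /p/ (a voiceless consonant) → -a → *vozepa*.
The final sound of *piko* is /o/, which is a vowel, so the suffix is -i, giving *pikoi*.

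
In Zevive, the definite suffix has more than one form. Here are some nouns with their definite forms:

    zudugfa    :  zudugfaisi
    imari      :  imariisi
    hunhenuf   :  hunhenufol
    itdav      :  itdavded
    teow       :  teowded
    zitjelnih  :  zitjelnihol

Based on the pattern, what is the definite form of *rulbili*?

rulbiliisi

The pattern is voicing of the final sound: -ol when the stem ends in a voiceless consonant (*hunhenuf*, *zitjelnih*); -ded when the stem ends in a voiced consonant (*itdav*, *teow*); -isi when the stem ends in a vowel (*zudugfa*, *imari*).
The final sound of *rulbili* is /i/, which is a vowel, so the suffix is -isi, giving *rulbiliisi*.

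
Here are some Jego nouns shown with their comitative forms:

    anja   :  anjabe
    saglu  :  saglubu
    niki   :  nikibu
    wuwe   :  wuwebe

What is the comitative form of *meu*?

The alternation tracks the last vowel of the stem — -bu when the last vowel of the stem is a high vowel (*saglu*, *niki*); -be when the last vowel of the stem is a non-high vowel (*anja*, *wuwe*).
The last vowel of *meu* is /u/, which is a high vowel, so the suffix is -bu, giving *meubu*.

meubu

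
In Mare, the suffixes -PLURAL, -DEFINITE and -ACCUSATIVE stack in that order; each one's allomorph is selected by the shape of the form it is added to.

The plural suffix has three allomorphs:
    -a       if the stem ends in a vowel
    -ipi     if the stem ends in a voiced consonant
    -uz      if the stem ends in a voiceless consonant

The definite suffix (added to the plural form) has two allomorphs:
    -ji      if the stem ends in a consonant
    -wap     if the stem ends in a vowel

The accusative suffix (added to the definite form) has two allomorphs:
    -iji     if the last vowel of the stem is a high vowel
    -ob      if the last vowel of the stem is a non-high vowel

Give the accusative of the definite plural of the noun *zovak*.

zovakuzjiiji

*zovak*: final sound = /k/, a voiceless consonant → -uz → *zovakuz*.
Since the final sound of the plural form *zovakuz* is /z/ (a consonant), it takes -ji, giving *zovakuzji*.
Since the last vowel of the definite form *zovakuzji* is /i/ (a high vowel), it takes -iji, giving *zovakuzjiiji*.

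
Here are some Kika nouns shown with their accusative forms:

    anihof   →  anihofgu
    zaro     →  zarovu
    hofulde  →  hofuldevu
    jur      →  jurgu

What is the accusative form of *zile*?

The pattern is consonant vs. vowel: -gu when the stem ends in a consonant (*anihof*, *jur*); -vu when the stem ends in a vowel (*zaro*, *hofulde*).
*zile*: final sound = /e/, a vowel → -vu → *zilevu*.

zilevu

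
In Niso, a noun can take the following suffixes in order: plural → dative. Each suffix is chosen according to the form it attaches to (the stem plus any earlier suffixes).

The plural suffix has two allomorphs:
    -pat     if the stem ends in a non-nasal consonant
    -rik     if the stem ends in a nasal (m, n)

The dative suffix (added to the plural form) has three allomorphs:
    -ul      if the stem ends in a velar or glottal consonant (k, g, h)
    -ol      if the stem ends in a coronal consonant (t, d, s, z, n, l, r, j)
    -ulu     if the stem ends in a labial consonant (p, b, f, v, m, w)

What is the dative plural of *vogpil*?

vogpilpatol

Since the final consonant of *vogpil* is /l/ (non-nasal), it takes -pat, giving *vogpilpat*.
The plural form *vogpilpat* — final consonant /t/ (coronal) → -ol → *vogpilpatol*.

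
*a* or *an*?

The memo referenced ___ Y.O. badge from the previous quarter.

The indefinite article is chosen by the initial *sound* of the following word, not its spelling.
The initialism *Y.O.* is read letter by letter; the first letter, Y, is pronounced /waɪ/, which begins with a consonant sound.
So the article is *a*: The memo referenced a Y.O. badge from the previous quarter.

a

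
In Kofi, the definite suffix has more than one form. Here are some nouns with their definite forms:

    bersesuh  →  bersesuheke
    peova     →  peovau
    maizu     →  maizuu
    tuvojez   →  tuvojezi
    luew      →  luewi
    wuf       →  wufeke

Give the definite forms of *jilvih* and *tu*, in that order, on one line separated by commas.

The pattern is voicing of the final sound: -eke when the stem ends in a voiceless consonant (*bersesuh*, *wuf*); -i when the stem ends in a voiced consonant (*tuvojez*, *luew*); -u when the stem ends in a vowel (*peova*, *maizu*).
Since the final sound of *jilvih* is /h/ (a voiceless consonant), it takes -eke, giving *jilviheke*.
*tu*: final sound = /u/, a vowel → -u → *tuu*.

jilviheke, tuu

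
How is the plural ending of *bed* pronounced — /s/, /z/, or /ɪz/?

/z/

The stem *bed* ends in a voiced non-sibilant sound.
The plural suffix surfaces as /ɪz/ after sibilants, /s/ after other voiceless consonants, and /z/ after other voiced sounds.
So the plural -s on *bed* is pronounced /z/.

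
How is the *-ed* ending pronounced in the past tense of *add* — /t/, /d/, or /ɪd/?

The stem *add* ends in /t/ or /d/.
The -ed suffix is realized as /ɪd/ after /t, d/; as /t/ after other voiceless consonants; and as /d/ after other voiced sounds.
So -ed on *add* is pronounced /ɪd/.

/ɪd/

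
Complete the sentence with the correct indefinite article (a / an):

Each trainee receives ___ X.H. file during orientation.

an

The indefinite article is chosen by the initial *sound* of the following word, not its spelling.
The initialism *X.H.* is read letter by letter; the first letter, X, is pronounced /ɛks/, which begins with a vowel sound.
So the article is *an*: Each trainee receives an X.H. file during orientation.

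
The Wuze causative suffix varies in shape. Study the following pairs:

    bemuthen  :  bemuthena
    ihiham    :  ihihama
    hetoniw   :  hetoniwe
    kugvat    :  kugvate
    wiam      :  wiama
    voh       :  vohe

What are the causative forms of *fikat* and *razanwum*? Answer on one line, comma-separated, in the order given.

The alternation tracks the final consonant of the stem — -a when the stem ends in a nasal (*bemuthen*, *ihiham*, *wiam*); -e when the stem ends in a non-nasal consonant (*hetoniw*, *kugvat*, *voh*).
*fikat* — final consonant /t/ (non-nasal) → -e → *fikate*.
The final consonant of *razanwum* is /m/, which is a nasal, so the suffix is -a, giving *razanwuma*.

fikate, razanwuma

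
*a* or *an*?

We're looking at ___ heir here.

an

The indefinite article is chosen by the initial *sound* of the following word, not its spelling.
*heir* begins with the sound /ɛ/ (silent h) — a vowel sound.
So the article is *an*: We're looking at an heir here.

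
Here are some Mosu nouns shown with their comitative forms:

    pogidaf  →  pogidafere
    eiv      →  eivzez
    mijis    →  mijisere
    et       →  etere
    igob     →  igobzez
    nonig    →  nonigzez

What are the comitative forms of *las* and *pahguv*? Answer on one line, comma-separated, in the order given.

lasere, pahguvzez

The alternation tracks the final consonant of the stem — -ere when the stem ends in a voiceless consonant (*pogidaf*, *mijis*, *et*); -zez when the stem ends in a voiced consonant (*eiv*, *igob*, *nonig*).
The final consonant of *las* is /s/, which is voiceless, so the suffix is -ere, giving *lasere*.
*pahguv* — final consonant /v/ (voiced) → -zez → *pahguvzez*.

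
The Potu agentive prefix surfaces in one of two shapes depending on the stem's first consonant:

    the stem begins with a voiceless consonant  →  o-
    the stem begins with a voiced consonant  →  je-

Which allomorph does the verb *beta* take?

*beta* — first consonant /b/ (voiced) → je-.

je-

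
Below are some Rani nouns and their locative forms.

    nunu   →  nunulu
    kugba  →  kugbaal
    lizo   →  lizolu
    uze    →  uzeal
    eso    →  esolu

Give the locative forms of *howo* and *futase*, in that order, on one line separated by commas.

The pattern is rounding harmony: -lu when the last vowel of the stem is a rounded vowel (*nunu*, *lizo*, *eso*); -al when the last vowel of the stem is an unrounded vowel (*kugba*, *uze*).
*howo* — last vowel /o/ (a rounded vowel) → -lu → *howolu*.
Since the last vowel of *futase* is /e/ (an unrounded vowel), it takes -al, giving *futaseal*.

howolu, futaseal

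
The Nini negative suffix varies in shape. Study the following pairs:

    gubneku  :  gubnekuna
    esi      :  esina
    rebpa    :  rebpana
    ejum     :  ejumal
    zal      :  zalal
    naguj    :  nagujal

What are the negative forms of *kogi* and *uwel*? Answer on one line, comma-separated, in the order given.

The alternation tracks the final sound of the stem — -al when the stem ends in a consonant (*ejum*, *zal*, *naguj*); -na when the stem ends in a vowel (*gubneku*, *esi*, *rebpa*).
*kogi* — final sound /i/ (a vowel) → -na → *kogina*.
*uwel*: final sound = /l/, a consonant → -al → *uwelal*.

kogina, uwelal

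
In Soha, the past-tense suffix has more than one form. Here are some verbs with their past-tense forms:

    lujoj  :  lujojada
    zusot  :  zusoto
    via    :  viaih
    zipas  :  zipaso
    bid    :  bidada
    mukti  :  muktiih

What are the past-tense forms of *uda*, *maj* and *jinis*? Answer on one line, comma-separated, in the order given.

The suffix is conditioned by the final sound: -o when the stem ends in a voiceless consonant (*zusot*, *zipas*); -ada when the stem ends in a voiced consonant (*lujoj*, *bid*); -ih when the stem ends in a vowel (*via*, *mukti*).
*uda*: final sound = /a/, a vowel → -ih → *udaih*.
Since the final sound of *maj* is /j/ (a voiced consonant), it takes -ada, giving *majada*.
Since the final sound of *jinis* is /s/ (a voiceless consonant), it takes -o, giving *jiniso*.

udaih, majada, jiniso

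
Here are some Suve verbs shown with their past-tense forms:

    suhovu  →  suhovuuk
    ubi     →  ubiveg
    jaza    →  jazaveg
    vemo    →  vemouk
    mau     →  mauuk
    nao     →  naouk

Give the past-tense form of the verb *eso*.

The pattern is rounding harmony: -uk when the last vowel of the stem is a rounded vowel (*suhovu*, *vemo*, *mau*, *nao*); -veg when the last vowel of the stem is an unrounded vowel (*ubi*, *jaza*).
*eso*: last vowel = /o/, a rounded vowel → -uk → *esouk*.

esouk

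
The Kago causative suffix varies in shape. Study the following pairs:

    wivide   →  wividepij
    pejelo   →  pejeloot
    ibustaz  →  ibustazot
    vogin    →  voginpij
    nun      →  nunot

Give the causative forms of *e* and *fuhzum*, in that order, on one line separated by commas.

epij, fuhzumot

Looking at the last vowel of each stem: -pij when the last vowel of the stem is a front vowel (*wivide*, *vogin*); -ot when the last vowel of the stem is a back vowel (*pejelo*, *ibustaz*, *nun*).
*e*: last vowel = /e/, a front vowel → -pij → *epij*.
*fuhzum* — last vowel /u/ (a back vowel) → -ot → *fuhzumot*.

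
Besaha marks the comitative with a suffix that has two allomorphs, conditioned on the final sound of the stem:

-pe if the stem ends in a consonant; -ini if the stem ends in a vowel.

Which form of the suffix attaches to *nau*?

-ini

*nau*: final sound = /u/, a vowel → -ini.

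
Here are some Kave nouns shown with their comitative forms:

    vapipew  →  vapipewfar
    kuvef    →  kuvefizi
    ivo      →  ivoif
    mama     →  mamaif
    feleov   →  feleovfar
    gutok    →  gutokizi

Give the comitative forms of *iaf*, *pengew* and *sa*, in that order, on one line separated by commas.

The pattern is voicing of the final sound: -izi when the stem ends in a voiceless consonant (*kuvef*, *gutok*); -far when the stem ends in a voiced consonant (*vapipew*, *feleov*); -if when the stem ends in a vowel (*ivo*, *mama*).
*iaf*: final sound = /f/, a voiceless consonant → -izi → *iafizi*.
The final sound of *pengew* is /w/, which is a voiced consonant, so the suffix is -far, giving *pengewfar*.
Since the final sound of *sa* is /a/ (a vowel), it takes -if, giving *saif*.

iafizi, pengewfar, saif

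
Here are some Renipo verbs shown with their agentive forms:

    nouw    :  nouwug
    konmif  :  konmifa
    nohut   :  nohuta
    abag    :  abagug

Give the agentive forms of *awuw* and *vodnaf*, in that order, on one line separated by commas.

Looking at the final consonant of each stem: -a when the stem ends in a voiceless consonant (*konmif*, *nohut*); -ug when the stem ends in a voiced consonant (*nouw*, *abag*).
*awuw*: final consonant = /w/, voiced → -ug → *awuwug*.
Since the final consonant of *vodnaf* is /f/ (voiceless), it takes -a, giving *vodnafa*.

awuwug, vodnafa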